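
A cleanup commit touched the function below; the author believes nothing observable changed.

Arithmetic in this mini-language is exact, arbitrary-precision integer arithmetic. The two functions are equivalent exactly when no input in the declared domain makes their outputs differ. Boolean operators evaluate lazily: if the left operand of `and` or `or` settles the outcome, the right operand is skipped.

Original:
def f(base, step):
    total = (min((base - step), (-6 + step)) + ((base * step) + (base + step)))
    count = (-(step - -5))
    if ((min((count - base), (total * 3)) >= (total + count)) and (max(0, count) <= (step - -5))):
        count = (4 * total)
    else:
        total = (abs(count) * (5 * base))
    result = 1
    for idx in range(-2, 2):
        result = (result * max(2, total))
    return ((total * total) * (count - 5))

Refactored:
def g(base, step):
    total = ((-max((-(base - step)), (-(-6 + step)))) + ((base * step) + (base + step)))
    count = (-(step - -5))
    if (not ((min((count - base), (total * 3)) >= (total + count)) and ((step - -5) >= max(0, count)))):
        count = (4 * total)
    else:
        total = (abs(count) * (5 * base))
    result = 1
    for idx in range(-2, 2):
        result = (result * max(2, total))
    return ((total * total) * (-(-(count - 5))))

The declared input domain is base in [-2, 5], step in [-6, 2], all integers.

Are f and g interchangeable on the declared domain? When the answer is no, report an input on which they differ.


The rewrite breaks on base=-2, step=-6, where the results are -400 and -2368.
f: total=-8, then count=1, then ((min((count - base), (total * 3)) >= (total + count)) and (max(0, count) <= (step - -5))) is false, then total=-10, then result=1, then (idx=-2), then result=2, then (idx=-1), then result=4, then (idx=0), then result=8, then (idx=1), then result=16, then returns -400
g: total=-8, then count=1, then (not ((min((count - base), (total * 3)) >= (total + count)) and ((step - -5) >= max(0, count)))) is true, then count=-32, then result=1, then (idx=-2), then result=2, then (idx=-1), then result=4, then (idx=0), then result=8, then (idx=1), then result=16, then returns -2368
verdict: not equivalent; witness: base=-2, step=-6


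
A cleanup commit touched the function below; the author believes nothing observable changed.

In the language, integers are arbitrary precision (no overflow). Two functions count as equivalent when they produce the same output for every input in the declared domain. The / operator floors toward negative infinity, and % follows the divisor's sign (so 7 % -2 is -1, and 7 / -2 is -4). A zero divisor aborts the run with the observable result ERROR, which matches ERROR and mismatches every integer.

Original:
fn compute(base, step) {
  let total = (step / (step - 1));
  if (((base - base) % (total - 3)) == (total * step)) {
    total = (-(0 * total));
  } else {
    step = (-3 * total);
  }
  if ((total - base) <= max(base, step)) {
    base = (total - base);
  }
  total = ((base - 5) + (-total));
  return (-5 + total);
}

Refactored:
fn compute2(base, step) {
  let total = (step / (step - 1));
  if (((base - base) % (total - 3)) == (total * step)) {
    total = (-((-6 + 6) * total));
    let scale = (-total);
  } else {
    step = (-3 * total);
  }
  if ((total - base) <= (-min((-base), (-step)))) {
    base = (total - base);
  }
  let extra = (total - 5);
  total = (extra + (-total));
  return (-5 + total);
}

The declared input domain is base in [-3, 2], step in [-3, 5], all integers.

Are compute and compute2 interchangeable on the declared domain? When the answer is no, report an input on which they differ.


Input base=-3, step=-3: -13 from compute versus -10 from compute2.
verdict: not equivalent; witness: base=-3, step=-3


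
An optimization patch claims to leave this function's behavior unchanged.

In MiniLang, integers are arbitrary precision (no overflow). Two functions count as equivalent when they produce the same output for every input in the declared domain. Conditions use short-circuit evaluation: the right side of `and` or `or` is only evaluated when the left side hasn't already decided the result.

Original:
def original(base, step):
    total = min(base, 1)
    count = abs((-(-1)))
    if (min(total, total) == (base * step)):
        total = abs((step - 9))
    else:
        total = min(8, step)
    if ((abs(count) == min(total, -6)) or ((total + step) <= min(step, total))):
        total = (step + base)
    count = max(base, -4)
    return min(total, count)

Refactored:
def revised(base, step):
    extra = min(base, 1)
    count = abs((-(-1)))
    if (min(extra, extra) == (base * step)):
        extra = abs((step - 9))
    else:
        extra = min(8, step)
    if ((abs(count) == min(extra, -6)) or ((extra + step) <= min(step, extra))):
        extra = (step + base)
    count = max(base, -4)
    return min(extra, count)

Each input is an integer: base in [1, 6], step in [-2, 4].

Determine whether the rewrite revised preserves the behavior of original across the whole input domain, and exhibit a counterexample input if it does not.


The two are interchangeable: local variable names differ, and every declared input agrees.
As a probe, take base=3, step=1: original runs total=1, then count=1, then (min(total, total) == (base * step)) is false, then total=1, then ((abs(count) == min(total, -6)) or ((total + step) <= min(step, total))) is false, then count=3, then returns 1; revised runs extra=1, then count=1, then (min(extra, extra) == (base * step)) is false, then extra=1, then ((abs(count) == min(extra, -6)) or ((extra + step) <= min(step, extra))) is false, then count=3, then returns 1; both end at 1.
Across all 42 domain points the two functions coincide.
verdict: equivalent


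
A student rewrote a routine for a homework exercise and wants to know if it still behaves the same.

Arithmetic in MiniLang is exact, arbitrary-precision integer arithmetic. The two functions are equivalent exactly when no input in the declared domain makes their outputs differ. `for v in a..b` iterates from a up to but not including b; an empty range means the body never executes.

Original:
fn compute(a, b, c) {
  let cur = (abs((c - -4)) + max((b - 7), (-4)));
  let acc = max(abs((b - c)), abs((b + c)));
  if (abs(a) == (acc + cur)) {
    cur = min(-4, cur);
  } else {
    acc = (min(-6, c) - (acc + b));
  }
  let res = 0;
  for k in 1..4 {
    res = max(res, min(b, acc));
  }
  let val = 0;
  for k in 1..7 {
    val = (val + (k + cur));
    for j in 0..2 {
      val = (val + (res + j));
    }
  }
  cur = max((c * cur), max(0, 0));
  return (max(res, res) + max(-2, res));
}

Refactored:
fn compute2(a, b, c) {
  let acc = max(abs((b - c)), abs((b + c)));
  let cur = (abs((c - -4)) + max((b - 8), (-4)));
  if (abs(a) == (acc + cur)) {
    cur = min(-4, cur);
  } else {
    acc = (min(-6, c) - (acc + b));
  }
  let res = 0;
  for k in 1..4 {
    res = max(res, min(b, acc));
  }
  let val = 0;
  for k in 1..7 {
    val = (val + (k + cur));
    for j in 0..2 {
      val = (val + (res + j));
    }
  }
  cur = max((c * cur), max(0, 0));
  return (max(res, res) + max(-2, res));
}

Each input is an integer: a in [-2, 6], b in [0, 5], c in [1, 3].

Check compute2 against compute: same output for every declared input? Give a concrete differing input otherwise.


Evaluate both at a=6, b=4, c=1.
compute: cur := 2 | acc := 5 | (abs(a) == (acc + cur)): false | acc := -15 | res := 0 | iter k=1: | res := 0 | iter k=2: | res := 0 | iter k=3: | res := 0 | val := 0 | iter k=1: | val := 3 | iter j=0: | val := 3 | iter j=1: | val := 4 | iter k=2: | val := 8 | iter j=0: | val := 8 | iter j=1: | val := 9 | iter k=3: | val := 14 | iter j=0: | val := 14 | iter j=1: | val := 15 | iter k=4: | val := 21 | iter j=0: | val := 21 | iter j=1: | val := 22 | iter k=5: | val := 29 | iter j=0: | val := 29 | iter j=1: | val := 30 | iter k=6: | val := 38 | iter j=0: | val := 38 | iter j=1: | val := 39 | cur := 2 | result 0
compute2: acc := 5 | cur := 1 | (abs(a) == (acc + cur)): true | cur := -4 | res := 0 | iter k=1: | res := 4 | iter k=2: | res := 4 | iter k=3: | res := 4 | val := 0 | iter k=1: | val := -3 | iter j=0: | val := 1 | iter j=1: | val := 6 | iter k=2: | val := 4 | iter j=0: | val := 8 | iter j=1: | val := 13 | iter k=3: | val := 12 | iter j=0: | val := 16 | iter j=1: | val := 21 | iter k=4: | val := 21 | iter j=0: | val := 25 | iter j=1: | val := 30 | iter k=5: | val := 31 | iter j=0: | val := 35 | iter j=1: | val := 40 | iter k=6: | val := 42 | iter j=0: | val := 46 | iter j=1: | val := 51 | cur := 0 | result 8
0 against 8: the behavior changed.
verdict: not equivalent; witness: a=6, b=4, c=1


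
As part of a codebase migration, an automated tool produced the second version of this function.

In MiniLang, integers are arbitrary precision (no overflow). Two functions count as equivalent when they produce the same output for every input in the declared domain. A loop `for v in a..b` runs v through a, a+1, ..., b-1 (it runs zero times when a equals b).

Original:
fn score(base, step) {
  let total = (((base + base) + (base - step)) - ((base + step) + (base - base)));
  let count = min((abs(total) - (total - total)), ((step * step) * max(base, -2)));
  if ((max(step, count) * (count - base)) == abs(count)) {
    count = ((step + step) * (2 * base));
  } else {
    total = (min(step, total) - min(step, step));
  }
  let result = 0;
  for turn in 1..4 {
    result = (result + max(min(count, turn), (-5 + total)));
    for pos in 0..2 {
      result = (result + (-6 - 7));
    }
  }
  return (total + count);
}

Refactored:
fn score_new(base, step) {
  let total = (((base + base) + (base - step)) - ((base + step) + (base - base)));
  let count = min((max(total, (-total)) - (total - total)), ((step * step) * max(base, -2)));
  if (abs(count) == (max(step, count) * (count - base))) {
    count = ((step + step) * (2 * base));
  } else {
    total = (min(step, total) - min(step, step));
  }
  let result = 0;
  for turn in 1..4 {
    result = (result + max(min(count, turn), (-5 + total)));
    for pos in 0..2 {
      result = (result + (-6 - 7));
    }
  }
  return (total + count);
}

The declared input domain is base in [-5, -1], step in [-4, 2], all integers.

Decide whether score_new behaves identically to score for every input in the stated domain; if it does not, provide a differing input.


Behavior is preserved: although min/max/abs usage differs, the outputs never diverge.
One worked example (base=-4, step=2) — score: total becomes -12; next count becomes -8; next ((max(step, count) * (count - base)) == abs(count)) evaluates to false; next total becomes -14; next result becomes 0; next at turn=1:; next result becomes -8; next at pos=0:; next result becomes -21; next at pos=1:; next result becomes -34; next at turn=2:; next result becomes -42; next at pos=0:; next result becomes -55; next at pos=1:; next result becomes -68; next at turn=3:; next result becomes -76; next at pos=0:; next result becomes -89; next at pos=1:; next result becomes -102; next final value -22; score_new: total becomes -12; next count becomes -8; next (abs(count) == (max(step, count) * (count - base))) evaluates to false; next total becomes -14; next result becomes 0; next at turn=1:; next result becomes -8; next at pos=0:; next result becomes -21; next at pos=1:; next result becomes -34; next at turn=2:; next result becomes -42; next at pos=0:; next result becomes -55; next at pos=1:; next result becomes -68; next at turn=3:; next result becomes -76; next at pos=0:; next result becomes -89; next at pos=1:; next result becomes -102; next final value -22; agreement on -22.
An exhaustive pass over the 35 declared inputs shows identical outputs.
verdict: equivalent


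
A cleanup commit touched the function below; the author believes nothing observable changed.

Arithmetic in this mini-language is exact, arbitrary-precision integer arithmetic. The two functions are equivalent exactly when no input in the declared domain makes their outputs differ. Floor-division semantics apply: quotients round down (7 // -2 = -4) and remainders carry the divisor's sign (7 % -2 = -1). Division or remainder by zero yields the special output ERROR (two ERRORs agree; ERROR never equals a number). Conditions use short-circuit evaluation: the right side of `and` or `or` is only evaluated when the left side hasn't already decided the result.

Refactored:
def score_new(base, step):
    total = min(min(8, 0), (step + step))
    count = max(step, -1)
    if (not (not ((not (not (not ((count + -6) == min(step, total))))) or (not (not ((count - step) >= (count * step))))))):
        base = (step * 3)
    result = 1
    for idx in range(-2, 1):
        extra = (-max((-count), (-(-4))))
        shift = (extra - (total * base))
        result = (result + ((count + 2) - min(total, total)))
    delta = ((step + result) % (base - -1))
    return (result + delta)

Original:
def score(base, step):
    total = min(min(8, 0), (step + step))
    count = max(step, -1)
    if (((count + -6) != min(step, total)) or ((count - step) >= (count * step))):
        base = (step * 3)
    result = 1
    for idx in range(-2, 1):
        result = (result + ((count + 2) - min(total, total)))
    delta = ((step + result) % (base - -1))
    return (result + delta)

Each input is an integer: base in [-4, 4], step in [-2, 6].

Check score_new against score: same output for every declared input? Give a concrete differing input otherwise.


Reading the diff, among the changes: constant usage differs, and arithmetic usage differs, and statement counts differ, and comparison usage differs, and min/max/abs usage differs, and local variable names differ, and boolean connective usage differs.
One worked example (base=1, step=2) — score: total=0, then count=2, then (((count + -6) != min(step, total)) or ((count - step) >= (count * step))) is true, then base=6, then result=1, then (idx=-2), then result=5, then (idx=-1), then result=9, then (idx=0), then result=13, then delta=1, then returns 14; score_new: total=0, then count=2, then (not (not ((not (not (not ((count + -6) == min(step, total))))) or (not (not ((count - step) >= (count * step))))))) is true, then base=6, then result=1, then (idx=-2), then extra=-4, then shift=-4, then result=5, then (idx=-1), then extra=-4, then shift=-4, then result=9, then (idx=0), then extra=-4, then shift=-4, then result=13, then delta=1, then returns 14; agreement on 14.
Every one of the 81 inputs gives matching results.
verdict: equivalent


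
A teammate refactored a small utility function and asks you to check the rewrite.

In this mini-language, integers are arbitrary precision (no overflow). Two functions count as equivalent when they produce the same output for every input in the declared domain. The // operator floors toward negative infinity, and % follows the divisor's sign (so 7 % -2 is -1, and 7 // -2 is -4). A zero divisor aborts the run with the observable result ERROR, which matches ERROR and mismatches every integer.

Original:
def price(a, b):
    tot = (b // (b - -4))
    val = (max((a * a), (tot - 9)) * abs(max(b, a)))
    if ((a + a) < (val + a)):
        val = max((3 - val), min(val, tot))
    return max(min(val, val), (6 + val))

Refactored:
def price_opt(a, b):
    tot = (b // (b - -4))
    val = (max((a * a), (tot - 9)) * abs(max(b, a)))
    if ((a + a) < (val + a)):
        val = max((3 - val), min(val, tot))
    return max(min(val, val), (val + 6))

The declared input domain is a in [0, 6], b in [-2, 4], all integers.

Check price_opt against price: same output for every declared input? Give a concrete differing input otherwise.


This is a faithful refactor — same computation, different form, but the computed results match everywhere.
Tracing a=6, b=-2: price: tot=-1, then val=216, then ((a + a) < (val + a)) is true, then val=-1, then returns 5 | price_opt: tot=-1, then val=216, then ((a + a) < (val + a)) is true, then val=-1, then returns 5 — matching result 5.
Sweeping the whole domain (49 inputs) finds no disagreement.
verdict: equivalent


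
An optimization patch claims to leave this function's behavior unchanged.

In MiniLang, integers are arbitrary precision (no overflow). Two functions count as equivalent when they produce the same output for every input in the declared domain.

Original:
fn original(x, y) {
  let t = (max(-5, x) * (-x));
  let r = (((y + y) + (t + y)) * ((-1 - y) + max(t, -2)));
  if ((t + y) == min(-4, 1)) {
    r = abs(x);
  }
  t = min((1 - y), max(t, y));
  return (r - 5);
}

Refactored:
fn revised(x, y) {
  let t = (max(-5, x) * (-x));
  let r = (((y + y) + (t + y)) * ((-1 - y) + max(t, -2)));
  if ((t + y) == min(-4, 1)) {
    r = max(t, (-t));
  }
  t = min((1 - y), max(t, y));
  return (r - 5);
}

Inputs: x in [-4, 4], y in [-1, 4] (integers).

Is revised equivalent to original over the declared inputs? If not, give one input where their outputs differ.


Take x=-2, y=0.
original: t = -4; r = 12; ((t + y) == min(-4, 1)) -> true; r = 2; t = 0; return -3
revised: t = -4; r = 12; ((t + y) == min(-4, 1)) -> true; r = 4; t = 0; return -1
-3 and -1 differ, so these are not the same function on this domain.
verdict: not equivalent; witness: x=-2, y=0


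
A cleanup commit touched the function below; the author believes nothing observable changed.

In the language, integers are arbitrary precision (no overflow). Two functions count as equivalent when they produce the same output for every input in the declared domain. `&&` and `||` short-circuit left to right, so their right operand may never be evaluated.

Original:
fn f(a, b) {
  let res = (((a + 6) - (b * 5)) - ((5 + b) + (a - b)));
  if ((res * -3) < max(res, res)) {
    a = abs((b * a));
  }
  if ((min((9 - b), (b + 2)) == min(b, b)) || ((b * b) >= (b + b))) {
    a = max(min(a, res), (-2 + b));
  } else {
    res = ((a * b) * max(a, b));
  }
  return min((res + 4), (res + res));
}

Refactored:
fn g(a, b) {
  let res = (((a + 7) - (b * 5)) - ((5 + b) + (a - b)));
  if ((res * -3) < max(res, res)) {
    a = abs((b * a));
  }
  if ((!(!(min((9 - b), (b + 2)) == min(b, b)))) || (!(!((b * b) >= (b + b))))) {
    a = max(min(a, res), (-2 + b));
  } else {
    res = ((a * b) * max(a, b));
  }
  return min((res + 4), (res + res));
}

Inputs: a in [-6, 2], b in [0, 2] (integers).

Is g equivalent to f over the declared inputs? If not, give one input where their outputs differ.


The rewrite breaks on a=-6, b=0, where the results are 2 and 4.
f: res=1, then ((res * -3) < max(res, res)) is true, then a=0, then ((min((9 - b), (b + 2)) == min(b, b)) || ((b * b) >= (b + b))) is true, then a=0, then returns 2
g: res=2, then ((res * -3) < max(res, res)) is true, then a=0, then ((!(!(min((9 - b), (b + 2)) == min(b, b)))) || (!(!((b * b) >= (b + b))))) is true, then a=0, then returns 4
verdict: not equivalent; witness: a=-6, b=0


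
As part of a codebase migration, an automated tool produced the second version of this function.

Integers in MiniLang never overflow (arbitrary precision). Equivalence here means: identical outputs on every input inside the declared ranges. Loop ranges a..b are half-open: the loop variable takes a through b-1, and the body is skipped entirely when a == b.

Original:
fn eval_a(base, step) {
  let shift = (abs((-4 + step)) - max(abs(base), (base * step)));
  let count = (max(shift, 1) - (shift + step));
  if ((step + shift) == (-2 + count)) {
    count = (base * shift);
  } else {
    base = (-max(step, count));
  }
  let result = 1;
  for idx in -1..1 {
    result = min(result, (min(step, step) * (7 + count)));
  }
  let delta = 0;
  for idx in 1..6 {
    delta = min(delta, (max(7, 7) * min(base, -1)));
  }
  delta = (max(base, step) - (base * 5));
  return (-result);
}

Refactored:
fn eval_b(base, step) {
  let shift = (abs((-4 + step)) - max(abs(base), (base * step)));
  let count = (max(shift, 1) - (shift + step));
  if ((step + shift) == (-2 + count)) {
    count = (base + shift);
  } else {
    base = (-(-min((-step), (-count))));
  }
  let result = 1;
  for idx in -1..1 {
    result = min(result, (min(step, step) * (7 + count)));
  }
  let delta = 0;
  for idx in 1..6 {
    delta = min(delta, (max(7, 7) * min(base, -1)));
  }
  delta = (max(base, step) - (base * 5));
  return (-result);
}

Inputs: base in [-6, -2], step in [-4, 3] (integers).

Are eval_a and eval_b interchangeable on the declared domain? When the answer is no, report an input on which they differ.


On input base=-2, step=-2, eval_a returns 6 while eval_b returns 14.
verdict: not equivalent; witness: base=-2, step=-2


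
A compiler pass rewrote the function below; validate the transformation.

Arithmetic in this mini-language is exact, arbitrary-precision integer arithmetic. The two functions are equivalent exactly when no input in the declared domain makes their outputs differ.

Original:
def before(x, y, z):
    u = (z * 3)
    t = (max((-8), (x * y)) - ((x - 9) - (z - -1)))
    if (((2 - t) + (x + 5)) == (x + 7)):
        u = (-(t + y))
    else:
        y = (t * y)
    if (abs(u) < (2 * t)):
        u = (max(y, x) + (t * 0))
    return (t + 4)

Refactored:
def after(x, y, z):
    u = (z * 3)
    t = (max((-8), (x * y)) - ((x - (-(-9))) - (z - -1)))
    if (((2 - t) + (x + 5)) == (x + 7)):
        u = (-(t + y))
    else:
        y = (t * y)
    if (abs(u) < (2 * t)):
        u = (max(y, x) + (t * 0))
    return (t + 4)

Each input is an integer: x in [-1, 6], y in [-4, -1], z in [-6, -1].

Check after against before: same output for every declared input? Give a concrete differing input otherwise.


Equivalent — the differences include same computation, different form, yet no declared input distinguishes the two.
Tracing x=3, y=-3, z=-3: before: u := -9 | t := -4 | (((2 - t) + (x + 5)) == (x + 7)): false | y := 12 | (abs(u) < (2 * t)): false | result 0 | after: u := -9 | t := -4 | (((2 - t) + (x + 5)) == (x + 7)): false | y := 12 | (abs(u) < (2 * t)): false | result 0 — matching result 0.
Sweeping the whole domain (192 inputs) finds no disagreement.
verdict: equivalent


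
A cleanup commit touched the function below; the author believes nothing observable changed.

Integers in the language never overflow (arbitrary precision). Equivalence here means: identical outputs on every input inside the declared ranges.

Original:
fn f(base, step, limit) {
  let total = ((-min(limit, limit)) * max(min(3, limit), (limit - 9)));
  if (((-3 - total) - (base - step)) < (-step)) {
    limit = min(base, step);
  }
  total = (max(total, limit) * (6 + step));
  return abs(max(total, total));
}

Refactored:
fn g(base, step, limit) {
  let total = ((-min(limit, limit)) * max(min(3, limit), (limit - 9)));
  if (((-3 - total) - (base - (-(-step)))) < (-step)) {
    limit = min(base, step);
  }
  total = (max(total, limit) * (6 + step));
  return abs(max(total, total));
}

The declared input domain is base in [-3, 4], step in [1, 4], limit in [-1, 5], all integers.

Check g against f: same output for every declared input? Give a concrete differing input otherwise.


Comparing the listings, the differences include: same computation, different form.
As a probe, take base=1, step=4, limit=3: f runs total=-9, then (((-3 - total) - (base - step)) < (-step)) is false, then total=30, then returns 30; g runs total=-9, then (((-3 - total) - (base - (-(-step)))) < (-step)) is false, then total=30, then returns 30; both end at 30.
Checked all 224 inputs in the declared domain: the outputs agree on every one.
verdict: equivalent


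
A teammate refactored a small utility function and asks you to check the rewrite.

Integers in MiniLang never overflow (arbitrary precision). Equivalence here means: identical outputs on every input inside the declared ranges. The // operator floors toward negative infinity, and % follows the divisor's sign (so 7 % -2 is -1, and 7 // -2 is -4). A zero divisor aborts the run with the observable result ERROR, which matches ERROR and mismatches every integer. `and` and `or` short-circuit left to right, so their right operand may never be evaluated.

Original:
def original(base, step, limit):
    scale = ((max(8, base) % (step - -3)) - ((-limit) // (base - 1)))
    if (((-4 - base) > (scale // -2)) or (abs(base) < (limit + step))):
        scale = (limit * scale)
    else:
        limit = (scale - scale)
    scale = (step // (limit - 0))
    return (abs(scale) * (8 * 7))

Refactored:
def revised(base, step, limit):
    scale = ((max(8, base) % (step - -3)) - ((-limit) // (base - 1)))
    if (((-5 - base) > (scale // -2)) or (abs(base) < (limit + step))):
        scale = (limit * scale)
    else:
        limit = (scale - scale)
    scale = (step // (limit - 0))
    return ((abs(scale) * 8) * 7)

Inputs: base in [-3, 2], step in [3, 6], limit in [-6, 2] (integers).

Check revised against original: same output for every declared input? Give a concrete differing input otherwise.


Evaluate both at base=-3, step=3, limit=-6.
original: scale := 4 | (((-4 - base) > (scale // -2)) or (abs(base) < (limit + step))): true | scale := -24 | scale := -1 | result 56
revised: scale := 4 | (((-5 - base) > (scale // -2)) or (abs(base) < (limit + step))): false | limit := 0 | divide-by-zero, output ERROR
56 and ERROR differ, so these are not the same function on this domain.
verdict: not equivalent; witness: base=-3, step=3, limit=-6


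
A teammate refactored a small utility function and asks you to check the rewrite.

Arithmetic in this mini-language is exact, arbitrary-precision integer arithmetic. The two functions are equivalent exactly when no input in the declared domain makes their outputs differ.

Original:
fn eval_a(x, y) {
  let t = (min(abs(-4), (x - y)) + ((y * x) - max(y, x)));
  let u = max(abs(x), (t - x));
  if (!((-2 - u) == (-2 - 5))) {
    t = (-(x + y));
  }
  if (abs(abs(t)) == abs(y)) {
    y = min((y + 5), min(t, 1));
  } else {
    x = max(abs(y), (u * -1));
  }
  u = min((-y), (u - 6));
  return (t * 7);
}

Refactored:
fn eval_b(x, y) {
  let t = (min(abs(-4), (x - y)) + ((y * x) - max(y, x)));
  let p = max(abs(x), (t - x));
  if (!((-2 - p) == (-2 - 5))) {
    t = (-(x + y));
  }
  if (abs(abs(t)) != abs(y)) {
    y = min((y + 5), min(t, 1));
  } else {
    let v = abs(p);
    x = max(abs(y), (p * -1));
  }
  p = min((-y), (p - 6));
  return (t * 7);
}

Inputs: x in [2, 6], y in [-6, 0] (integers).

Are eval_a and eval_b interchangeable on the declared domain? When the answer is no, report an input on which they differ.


Although `(abs(abs(t)) == abs(y))` became `(abs(abs(t)) != abs(y))`, no input in the stated domain can expose it.
Spot check at x=6, y=-6 — eval_a: t := -38 | u := 6 | (!((-2 - u) == (-2 - 5))): true | t := 0 | (abs(abs(t)) == abs(y)): false | x := 6 | u := 0 | result 0. eval_b: t := -38 | p := 6 | (!((-2 - p) == (-2 - 5))): true | t := 0 | (abs(abs(t)) != abs(y)): true | y := -1 | p := 0 | result 0. Both give 0.
An exhaustive pass over the 35 declared inputs shows identical outputs.
verdict: equivalent


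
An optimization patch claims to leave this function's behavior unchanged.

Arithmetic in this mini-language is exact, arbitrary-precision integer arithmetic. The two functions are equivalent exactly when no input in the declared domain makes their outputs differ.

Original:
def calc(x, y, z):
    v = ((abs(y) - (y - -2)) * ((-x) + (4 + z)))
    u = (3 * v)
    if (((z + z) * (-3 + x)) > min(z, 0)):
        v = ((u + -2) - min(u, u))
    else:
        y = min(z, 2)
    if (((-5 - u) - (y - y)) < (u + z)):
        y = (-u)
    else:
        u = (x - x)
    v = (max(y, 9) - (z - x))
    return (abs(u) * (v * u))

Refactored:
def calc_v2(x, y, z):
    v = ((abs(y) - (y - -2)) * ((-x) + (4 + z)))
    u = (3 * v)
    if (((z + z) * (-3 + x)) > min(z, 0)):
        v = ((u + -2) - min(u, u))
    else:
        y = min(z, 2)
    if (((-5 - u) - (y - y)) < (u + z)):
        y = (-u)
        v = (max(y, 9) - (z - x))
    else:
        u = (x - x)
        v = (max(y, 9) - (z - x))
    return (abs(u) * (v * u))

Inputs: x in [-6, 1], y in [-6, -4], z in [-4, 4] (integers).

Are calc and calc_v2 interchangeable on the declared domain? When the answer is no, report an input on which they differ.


Equivalent — the differences include arithmetic usage differs, plus min/max/abs usage differs, plus statement counts differ, plus constant usage differs, yet no declared input distinguishes the two.
One worked example (x=-6, y=-5, z=-1) — calc: v := 72 | u := 216 | (((z + z) * (-3 + x)) > min(z, 0)): true | v := -2 | (((-5 - u) - (y - y)) < (u + z)): true | y := -216 | v := 4 | result 186624; calc_v2: v := 72 | u := 216 | (((z + z) * (-3 + x)) > min(z, 0)): true | v := -2 | (((-5 - u) - (y - y)) < (u + z)): true | y := -216 | v := 4 | result 186624; agreement on 186624.
Sweeping the whole domain (216 inputs) finds no disagreement.
verdict: equivalent


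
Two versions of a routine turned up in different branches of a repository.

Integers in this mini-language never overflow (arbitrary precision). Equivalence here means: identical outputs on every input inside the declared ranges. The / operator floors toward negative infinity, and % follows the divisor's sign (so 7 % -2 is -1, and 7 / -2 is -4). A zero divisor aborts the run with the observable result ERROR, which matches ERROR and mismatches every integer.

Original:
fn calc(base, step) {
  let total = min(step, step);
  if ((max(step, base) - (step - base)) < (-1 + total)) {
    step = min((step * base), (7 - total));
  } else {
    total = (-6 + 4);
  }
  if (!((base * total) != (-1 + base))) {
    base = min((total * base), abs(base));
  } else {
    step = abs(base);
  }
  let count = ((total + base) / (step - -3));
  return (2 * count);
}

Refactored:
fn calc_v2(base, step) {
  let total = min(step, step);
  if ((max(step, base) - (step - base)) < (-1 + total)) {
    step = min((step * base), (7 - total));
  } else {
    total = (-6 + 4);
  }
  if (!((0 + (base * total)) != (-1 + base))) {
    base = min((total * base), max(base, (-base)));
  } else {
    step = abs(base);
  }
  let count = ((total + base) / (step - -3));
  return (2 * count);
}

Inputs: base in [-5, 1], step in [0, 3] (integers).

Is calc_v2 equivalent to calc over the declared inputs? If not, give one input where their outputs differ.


Although constant usage differs, and arithmetic usage differs, and min/max/abs usage differs, 28/28 inputs agree.
verdict: equivalent


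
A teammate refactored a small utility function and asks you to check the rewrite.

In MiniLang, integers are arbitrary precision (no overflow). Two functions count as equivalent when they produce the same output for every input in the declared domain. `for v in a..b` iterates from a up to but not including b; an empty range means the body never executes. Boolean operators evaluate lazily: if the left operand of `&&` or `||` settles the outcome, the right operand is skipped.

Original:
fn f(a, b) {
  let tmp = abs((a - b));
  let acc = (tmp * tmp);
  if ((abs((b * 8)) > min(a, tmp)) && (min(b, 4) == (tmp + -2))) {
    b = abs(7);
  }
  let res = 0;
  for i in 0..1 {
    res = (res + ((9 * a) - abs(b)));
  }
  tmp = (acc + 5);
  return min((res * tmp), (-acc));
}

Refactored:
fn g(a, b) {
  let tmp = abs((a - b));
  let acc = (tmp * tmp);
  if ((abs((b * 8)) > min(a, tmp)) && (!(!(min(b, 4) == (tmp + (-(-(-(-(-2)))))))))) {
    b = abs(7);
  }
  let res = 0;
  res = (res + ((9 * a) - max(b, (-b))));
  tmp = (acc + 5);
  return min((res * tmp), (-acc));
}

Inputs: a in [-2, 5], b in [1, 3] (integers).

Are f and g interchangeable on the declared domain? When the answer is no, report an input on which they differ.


Comparing the listings, the differences include: min/max/abs usage differs; also local variable names differ; also loop structure differs; also boolean connective usage differs; also statement counts differ.
As a probe, take a=0, b=1: f runs tmp becomes 1; next acc becomes 1; next ((abs((b * 8)) > min(a, tmp)) && (min(b, 4) == (tmp + -2))) evaluates to false; next res becomes 0; next at i=0:; next res becomes -1; next tmp becomes 6; next final value -6; g runs tmp becomes 1; next acc becomes 1; next ((abs((b * 8)) > min(a, tmp)) && (!(!(min(b, 4) == (tmp + (-(-(-(-(-2)))))))))) evaluates to false; next res becomes 0; next res becomes -1; next tmp becomes 6; next final value -6; both end at -6.
Across all 24 domain points the two functions coincide.
verdict: equivalent


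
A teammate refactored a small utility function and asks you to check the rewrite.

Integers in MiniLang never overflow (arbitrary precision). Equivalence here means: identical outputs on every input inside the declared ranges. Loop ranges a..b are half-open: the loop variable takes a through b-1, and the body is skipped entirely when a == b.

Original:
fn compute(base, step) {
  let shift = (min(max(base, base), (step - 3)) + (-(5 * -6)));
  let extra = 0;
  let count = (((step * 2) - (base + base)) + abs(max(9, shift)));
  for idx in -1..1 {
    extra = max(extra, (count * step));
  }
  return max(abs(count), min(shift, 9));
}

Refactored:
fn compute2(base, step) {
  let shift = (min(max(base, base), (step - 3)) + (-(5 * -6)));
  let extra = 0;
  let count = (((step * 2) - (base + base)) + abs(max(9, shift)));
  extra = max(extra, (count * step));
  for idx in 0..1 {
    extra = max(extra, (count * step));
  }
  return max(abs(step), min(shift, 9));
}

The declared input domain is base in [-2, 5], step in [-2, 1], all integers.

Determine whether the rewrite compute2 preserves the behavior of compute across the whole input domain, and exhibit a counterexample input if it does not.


These are not equivalent — on base=-2, step=-2 the outputs split (25 vs 9).
compute: shift = 25; extra = 0; count = 25; [idx=-1]; extra = 0; [idx=0]; extra = 0; return 25
compute2: shift = 25; extra = 0; count = 25; extra = 0; [idx=0]; extra = 0; return 9
verdict: not equivalent; witness: base=-2, step=-2


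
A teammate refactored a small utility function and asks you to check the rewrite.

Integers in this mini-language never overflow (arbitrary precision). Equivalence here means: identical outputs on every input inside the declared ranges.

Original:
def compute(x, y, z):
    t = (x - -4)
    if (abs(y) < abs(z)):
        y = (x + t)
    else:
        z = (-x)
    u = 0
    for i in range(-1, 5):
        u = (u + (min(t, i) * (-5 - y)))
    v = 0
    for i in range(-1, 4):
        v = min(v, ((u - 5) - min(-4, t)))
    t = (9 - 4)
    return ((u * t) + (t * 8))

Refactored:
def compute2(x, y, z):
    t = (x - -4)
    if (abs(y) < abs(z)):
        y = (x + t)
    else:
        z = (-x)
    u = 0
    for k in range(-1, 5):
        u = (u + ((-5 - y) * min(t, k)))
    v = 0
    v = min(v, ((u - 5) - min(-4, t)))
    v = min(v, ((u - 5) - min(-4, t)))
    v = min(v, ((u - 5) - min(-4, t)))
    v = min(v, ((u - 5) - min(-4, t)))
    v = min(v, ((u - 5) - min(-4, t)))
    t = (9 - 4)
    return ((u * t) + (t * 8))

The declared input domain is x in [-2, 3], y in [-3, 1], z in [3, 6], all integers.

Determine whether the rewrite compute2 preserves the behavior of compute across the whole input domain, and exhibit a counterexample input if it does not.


Differences: local variable names differ, arithmetic usage differs, min/max/abs usage differs, loop structure differs, constant usage differs, statement counts differ — yet all 120 inputs agree.
verdict: equivalent


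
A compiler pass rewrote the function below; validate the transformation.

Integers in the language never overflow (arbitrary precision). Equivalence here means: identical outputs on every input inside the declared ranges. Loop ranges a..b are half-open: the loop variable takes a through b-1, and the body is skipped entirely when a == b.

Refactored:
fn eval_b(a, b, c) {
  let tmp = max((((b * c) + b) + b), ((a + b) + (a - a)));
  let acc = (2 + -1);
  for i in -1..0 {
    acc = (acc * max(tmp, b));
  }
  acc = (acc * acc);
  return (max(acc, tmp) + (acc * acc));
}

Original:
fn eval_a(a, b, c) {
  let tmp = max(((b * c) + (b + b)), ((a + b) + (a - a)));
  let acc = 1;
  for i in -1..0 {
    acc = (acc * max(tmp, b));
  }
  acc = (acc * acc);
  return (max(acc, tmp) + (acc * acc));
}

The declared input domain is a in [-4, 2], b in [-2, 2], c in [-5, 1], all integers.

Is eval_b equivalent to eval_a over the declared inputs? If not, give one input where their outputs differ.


Although arithmetic usage differs, plus constant usage differs, 245/245 inputs agree.
verdict: equivalent


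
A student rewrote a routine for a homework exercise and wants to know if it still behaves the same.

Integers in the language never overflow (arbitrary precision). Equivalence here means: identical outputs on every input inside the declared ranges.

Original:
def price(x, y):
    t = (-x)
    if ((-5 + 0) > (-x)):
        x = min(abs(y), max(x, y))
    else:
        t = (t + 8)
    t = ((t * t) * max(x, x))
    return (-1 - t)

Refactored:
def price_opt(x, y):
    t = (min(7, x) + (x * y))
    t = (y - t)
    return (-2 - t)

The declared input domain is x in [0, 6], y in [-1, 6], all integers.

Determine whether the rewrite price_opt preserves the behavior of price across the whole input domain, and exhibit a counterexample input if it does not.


Take x=0, y=0.
price: t := 0 | ((-5 + 0) > (-x)): false | t := 8 | t := 0 | result -1
price_opt: t := 0 | t := 0 | result -2
-1 vs -2 — the two versions disagree here.
verdict: not equivalent; witness: x=0, y=0


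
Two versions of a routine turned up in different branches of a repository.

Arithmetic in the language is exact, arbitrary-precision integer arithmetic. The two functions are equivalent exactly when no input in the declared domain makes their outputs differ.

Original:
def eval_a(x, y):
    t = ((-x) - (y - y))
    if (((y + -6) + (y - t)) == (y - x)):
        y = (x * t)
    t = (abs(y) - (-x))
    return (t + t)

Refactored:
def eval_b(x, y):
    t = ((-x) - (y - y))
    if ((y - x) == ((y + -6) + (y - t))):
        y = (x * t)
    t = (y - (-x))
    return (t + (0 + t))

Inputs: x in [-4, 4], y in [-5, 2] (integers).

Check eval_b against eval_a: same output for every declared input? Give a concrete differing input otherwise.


Run the pair on x=-4, y=-5.
eval_a: t := 4 | (((y + -6) + (y - t)) == (y - x)): false | t := 1 | result 2
eval_b: t := 4 | ((y - x) == ((y + -6) + (y - t))): false | t := -9 | result -18
2 and -18 differ, so these are not the same function on this domain.
verdict: not equivalent; witness: x=-4, y=-5


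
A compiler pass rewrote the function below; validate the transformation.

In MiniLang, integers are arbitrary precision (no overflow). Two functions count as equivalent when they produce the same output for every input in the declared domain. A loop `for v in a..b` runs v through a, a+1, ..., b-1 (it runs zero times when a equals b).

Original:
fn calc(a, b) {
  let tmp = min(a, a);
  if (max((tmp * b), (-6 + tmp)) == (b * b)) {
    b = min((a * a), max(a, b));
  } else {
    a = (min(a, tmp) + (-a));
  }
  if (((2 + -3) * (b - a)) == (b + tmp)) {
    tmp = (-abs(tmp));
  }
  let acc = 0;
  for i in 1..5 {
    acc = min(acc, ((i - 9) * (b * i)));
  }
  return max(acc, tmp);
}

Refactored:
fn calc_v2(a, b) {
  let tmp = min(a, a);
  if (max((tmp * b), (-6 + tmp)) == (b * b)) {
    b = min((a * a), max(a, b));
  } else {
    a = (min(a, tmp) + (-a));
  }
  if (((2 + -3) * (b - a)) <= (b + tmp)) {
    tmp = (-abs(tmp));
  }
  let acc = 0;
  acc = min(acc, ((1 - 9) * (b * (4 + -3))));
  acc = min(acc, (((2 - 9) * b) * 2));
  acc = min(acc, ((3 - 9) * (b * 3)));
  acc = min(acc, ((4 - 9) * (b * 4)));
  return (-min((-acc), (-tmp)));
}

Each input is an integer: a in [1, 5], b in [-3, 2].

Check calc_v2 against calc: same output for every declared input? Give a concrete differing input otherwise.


Not equivalent: a=1, b=0 separates them (1 vs -1).
calc: tmp=1, then (max((tmp * b), (-6 + tmp)) == (b * b)) is true, then b=1, then (((2 + -3) * (b - a)) == (b + tmp)) is false, then acc=0, then (i=1), then acc=-8, then (i=2), then acc=-14, then (i=3), then acc=-18, then (i=4), then acc=-20, then returns 1
calc_v2: tmp=1, then (max((tmp * b), (-6 + tmp)) == (b * b)) is true, then b=1, then (((2 + -3) * (b - a)) <= (b + tmp)) is true, then tmp=-1, then acc=0, then acc=-8, then acc=-14, then acc=-18, then acc=-20, then returns -1
verdict: not equivalent; witness: a=1, b=0
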